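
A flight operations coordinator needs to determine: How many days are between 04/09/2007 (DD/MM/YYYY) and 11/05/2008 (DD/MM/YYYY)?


Start date: 2007-09-04
End date: 2008-05-11
Sep 2007: +27 days
Oct 2007: +31 days
Nov 2007: +30 days
... (6 more months)
Total: 250 days

250


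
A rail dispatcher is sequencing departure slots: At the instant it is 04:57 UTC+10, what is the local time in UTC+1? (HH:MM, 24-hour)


Local time: 04:57 at UTC+10 (offset 10h)
Target zone: UTC+1 (offset 1h)
Difference: 1 - (10) = -9 hours
Calculation: 4 + (-9) = -5
Wraparound: (-5) mod 24 = 19
Result: 19:57

19:57


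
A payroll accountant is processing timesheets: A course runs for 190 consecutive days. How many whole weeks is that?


Total days: 190
Days per week: 7
Division: 190 / 7 = 27 remainder 1
Complete weeks: 27
Remaining days: 1

27


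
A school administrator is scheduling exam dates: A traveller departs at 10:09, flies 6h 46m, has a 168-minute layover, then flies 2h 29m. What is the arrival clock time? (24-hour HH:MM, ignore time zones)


Depart: 10:09
Leg 1: +406 min -> 16:55
Layover: +168 min -> 19:43
Leg 2: +149 min -> 22:12
Total travel: 723 minutes = 12h 3m
Arrival: 22:12

22:12


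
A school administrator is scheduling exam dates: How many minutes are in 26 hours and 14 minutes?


Hours: 26
Minutes: 14
Convert hours to minutes: 26 x 60 = 1560
Add remaining minutes: 1560 + 14 = 1574

1574


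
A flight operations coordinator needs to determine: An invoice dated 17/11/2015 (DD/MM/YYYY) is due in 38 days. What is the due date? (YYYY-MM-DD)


Start: 2015-11-17
Adding 38 days
Days remaining in November: 13
After November: 25 days still to add
December 2015 has 31 days, need 25
Result: 2015-12-25

2015-12-25


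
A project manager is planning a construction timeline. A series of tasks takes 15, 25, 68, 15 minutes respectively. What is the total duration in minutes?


Durations: 15, 25, 68, 15
Running sum: 15
+ 25 = 40
+ 68 = 108
+ 15 = 123
Total duration: 123 minutes
That is 2 hours and 3 minutes

123


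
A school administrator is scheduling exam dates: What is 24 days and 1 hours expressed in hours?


Days: 24
Extra hours: 1
Hours per day: 24
Days to hours: 24 x 24 = 576
Total: 576 + 1 = 577

577


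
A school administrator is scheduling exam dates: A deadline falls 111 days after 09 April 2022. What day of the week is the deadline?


Start: 2022-04-09 (Saturday)
Step 1 - find target date: add 111 days
  2022-04-09 + 111 days = 2022-07-29
Step 2 - day of week:
  111 mod 7 = 6
  Saturday + 6 days -> Friday
Result: Friday (2022-07-29)

Friday


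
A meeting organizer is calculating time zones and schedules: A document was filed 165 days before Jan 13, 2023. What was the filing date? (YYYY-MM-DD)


Start: 2023-01-13
Subtracting 165 days
Days already passed in January: 13
After going back through January: 152 more days to subtract
December 2022: 31 days, 121 remaining
November 2022: 30 days, 91 remaining
October 2022: 31 days, 60 remaining
September 2022: 30 days, 30 remaining
Result: 2022-08-01

2022-08-01


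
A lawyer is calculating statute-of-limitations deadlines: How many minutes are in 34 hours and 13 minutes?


Hours: 34
Extra minutes: 13
Minutes per hour: 60
Hours to minutes: 34 x 60 = 2040
Total: 2040 + 13 = 2053

2053


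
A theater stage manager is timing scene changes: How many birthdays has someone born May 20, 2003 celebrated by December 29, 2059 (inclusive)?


Birth: 2003-05-20
Reference: 2059-12-29
Year difference: 2059 - 2003 = 56
Has birthday (05-20) occurred by 12-29? Yes
Age in full years: 56

56


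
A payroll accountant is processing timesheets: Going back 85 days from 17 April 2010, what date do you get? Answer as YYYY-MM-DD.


Start: 2010-04-17
Subtracting 85 days
Days already passed in April: 17
After going back through April: 68 more days to subtract
March 2010: 31 days, 37 remaining
February 2010: 28 days, 9 remaining
January 2010 has 31 days, need 9
Result: 2010-01-22

2010-01-22


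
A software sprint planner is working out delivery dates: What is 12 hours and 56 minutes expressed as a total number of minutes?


Hours: 12
Minutes: 56
Convert hours to minutes: 12 x 60 = 720
Add remaining minutes: 720 + 56 = 776

776


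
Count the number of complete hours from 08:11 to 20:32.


Start: 08:11
End: 20:32
Hour difference: 20 - 8 = 12 hours
Minute difference: 32 - 11 = 21 minutes
Total minutes: 741
Complete hours: 741 / 60 = 12 (remainder 21)

12


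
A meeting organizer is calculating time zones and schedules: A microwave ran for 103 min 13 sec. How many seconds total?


Minutes: 103
Extra seconds: 13
Seconds per minute: 60
Minutes to seconds: 103 x 60 = 6180
Total: 6180 + 13 = 6193

6193


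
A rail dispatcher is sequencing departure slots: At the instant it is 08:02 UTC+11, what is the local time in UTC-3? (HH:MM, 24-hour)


Local time: 08:02 at UTC+11 (offset 11h)
Target zone: UTC-3 (offset -3h)
Difference: -3 - (11) = -14 hours
Calculation: 8 + (-14) = -6
Wraparound: (-6) mod 24 = 18
Result: 18:02

18:02


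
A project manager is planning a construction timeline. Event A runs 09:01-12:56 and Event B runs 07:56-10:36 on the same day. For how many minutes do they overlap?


Interval A: [541, 776] minutes from midnight
Interval B: [476, 636] minutes from midnight
Overlap start = max(541, 476) = 541
Overlap end = min(776, 636) = 636
Overlap = 636 - 541 = 95 minutes

95


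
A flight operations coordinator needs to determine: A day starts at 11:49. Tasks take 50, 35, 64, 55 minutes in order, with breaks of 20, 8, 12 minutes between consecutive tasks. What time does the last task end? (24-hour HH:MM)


Start: 11:49 = 709 min from midnight
  after task 1 (50 min): 12:39
  after break (20 min): 12:59
  after task 2 (35 min): 13:34
  after break (8 min): 13:42
  after task 3 (64 min): 14:46
  after break (12 min): 14:58
  after task 4 (55 min): 15:53
Total elapsed: 244 minutes
End time: 15:53

15:53


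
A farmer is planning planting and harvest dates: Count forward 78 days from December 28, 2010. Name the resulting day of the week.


Start: 2010-12-28 (Tuesday)
Step 1 - find target date: add 78 days
  2010-12-28 + 78 days = 2011-03-16
Step 2 - day of week:
  78 mod 7 = 1
  Tuesday + 1 days -> Wednesday
Result: Wednesday (2011-03-16)

Wednesday


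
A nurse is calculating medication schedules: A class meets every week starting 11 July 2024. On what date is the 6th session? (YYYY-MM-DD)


First occurrence: 2024-07-11 (occurrence 1)
Each occurrence is 7 days after the previous.
Occurrence 6 is 5 weeks after the first.
5 weeks = 35 days
2024-07-11 + 35 days = 2024-08-15

2024-08-15


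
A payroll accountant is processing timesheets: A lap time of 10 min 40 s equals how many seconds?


Minutes: 10
Seconds: 40
Convert minutes to seconds: 10 x 60 = 600
Add remaining seconds: 600 + 40 = 640

640


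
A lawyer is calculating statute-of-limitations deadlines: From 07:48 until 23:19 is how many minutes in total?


Start time: 07:48 = 468 minutes from midnight
End time: 23:19 = 1399 minutes from midnight
Difference: 1399 - 468 = 931 minutes
That is 15 hours and 31 minutes

931


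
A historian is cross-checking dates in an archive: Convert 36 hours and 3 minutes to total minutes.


Hours: 36
Extra minutes: 3
Minutes per hour: 60
Hours to minutes: 36 x 60 = 2160
Total: 2160 + 3 = 2163

2163


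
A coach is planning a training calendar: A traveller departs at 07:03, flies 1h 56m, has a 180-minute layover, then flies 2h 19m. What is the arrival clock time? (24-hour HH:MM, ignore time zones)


Depart: 07:03
Leg 1: +116 min -> 08:59
Layover: +180 min -> 11:59
Leg 2: +139 min -> 14:18
Total travel: 435 minutes = 7h 15m
Arrival: 14:18

14:18


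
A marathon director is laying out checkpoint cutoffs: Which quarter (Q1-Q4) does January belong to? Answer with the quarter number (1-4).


Month: January (month 1)
Q1: January-March (months 1-3)
Q2: April-June (months 4-6)
Q3: July-September (months 7-9)
Q4: October-December (months 10-12)
Month 1 falls in Q1

1


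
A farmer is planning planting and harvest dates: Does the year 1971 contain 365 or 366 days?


Year: 1971
Check leap year rules:
Divisible by 4? No
1971 is not a leap year
Days: 365

365


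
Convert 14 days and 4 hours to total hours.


Days: 14
Extra hours: 4
Hours per day: 24
Days to hours: 14 x 24 = 336
Total: 336 + 4 = 340

340


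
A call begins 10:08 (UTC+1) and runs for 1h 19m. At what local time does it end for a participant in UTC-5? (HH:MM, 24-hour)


Start: 10:08 in UTC+1
Step 1 - add duration:
  minutes: 8 + 19 = 27
  hours: 10 + 1 + 0 = 11
  end in UTC+1: 11:27
Step 2 - convert UTC+1 -> UTC-5:
  offset difference: -5 - (1) = -6 hours
  11 + (-6) = 5 -> mod 24 = 5
Result: 05:27 in UTC-5

05:27


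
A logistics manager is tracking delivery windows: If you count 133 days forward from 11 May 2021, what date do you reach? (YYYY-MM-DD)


Start: 2021-05-11
Adding 133 days
Days remaining in May: 20
After May: 113 days still to add
June 2021: 30 days, 83 remaining
July 2021: 31 days, 52 remaining
August 2021: 31 days, 21 remaining
September 2021 has 30 days, need 21
Result: 2021-09-21

2021-09-21


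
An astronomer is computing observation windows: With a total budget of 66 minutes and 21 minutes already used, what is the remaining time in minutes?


Total budget: 66 minutes
Time used: 21 minutes
Remaining: 66 - 21 = 45 minutes
Percent used: 31.8%
Percent remaining: 68.2%

45


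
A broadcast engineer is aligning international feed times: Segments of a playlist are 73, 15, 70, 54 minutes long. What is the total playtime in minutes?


Durations: 73, 15, 70, 54
Running sum: 73
+ 15 = 88
+ 70 = 158
+ 54 = 212
Total duration: 212 minutes
That is 3 hours and 32 minutes

212


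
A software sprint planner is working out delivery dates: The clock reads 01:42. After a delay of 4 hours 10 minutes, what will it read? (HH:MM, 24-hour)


Start time: 01:42
Adding: 4 hours 10 minutes
Minutes: 42 + 10 = 52
Hours: 1 + 4 + 0 = 5
Result: 05:52

05:52


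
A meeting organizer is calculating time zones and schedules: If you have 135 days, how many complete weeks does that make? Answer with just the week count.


Total days: 135
Days per week: 7
Division: 135 / 7 = 19 remainder 2
Complete weeks: 19
Remaining days: 2

19


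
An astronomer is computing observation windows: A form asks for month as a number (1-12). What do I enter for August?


Calendar month order:
7. July
8. August <--
9. September
August is month number 8

8


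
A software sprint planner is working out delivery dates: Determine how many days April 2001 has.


Month: April
Year: 2001
April is a 30-day month
Total: 30 days

30


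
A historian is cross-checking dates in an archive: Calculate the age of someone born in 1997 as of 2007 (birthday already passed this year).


Birth year: 1997
Current year: 2007
Age = current year - birth year
Age = 2007 - 1997 = 10

10


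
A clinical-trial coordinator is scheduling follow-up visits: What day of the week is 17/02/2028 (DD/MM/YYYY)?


Date: 2028-02-17
January 1, 2028 is a Saturday
Day of year: 48
Offset from Jan 1: 47 days
47 mod 7 = 5
Result: Thursday

Thursday


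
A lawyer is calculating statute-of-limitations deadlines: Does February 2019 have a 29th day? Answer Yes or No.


Year: 2019
Divisible by 4? 2019 / 4 = 504.75 -> No
Not divisible by 4, so NOT a leap year

No


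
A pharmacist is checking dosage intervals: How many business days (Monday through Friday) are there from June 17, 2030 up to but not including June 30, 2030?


Start: 2030-06-17 (Monday)
End (exclusive): 2030-06-30 (Sunday)
Total calendar days: 13
Full weeks: 13 // 7 = 1 -> 5 weekdays
Remaining 6 days starting on Monday:
  Mon(w), Tue(w), Wed(w), Thu(w), Fri(w), Sat(-) -> 5 weekdays
Total business days: 5 + 5 = 10

10


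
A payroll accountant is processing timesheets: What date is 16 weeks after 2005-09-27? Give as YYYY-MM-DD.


Start: 2005-09-27
Weeks to add: 16
Convert to days: 16 x 7 = 112 days
Add 112 days to 2005-09-27
Result: 2006-01-17

2006-01-17


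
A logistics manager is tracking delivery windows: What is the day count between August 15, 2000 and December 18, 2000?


Start date: 2000-08-15
End date: 2000-12-18
Aug 2000: +17 days
Sep 2000: +30 days
Oct 2000: +31 days
Nov 2000: +30 days
Dec 2000: +17 days
Total: 125 days

125


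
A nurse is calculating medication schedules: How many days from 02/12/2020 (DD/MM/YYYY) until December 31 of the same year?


Start: December 02, 2020
End: December 31, 2020
Days left in December: 29
Total: 29 days

29


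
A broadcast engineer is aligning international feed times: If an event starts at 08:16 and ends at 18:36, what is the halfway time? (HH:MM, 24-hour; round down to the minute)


Start time: 08:16 = 496 minutes from midnight
End time: 18:36 = 1116 minutes from midnight
Sum: 496 + 1116 = 1612
Midpoint: 1612 / 2 = 806 minutes
Convert: 806 / 60 = 13 hours, 26 minutes
Result: 13:26

13:26


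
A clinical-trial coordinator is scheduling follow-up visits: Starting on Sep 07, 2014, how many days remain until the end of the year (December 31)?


Start: September 07, 2014
End: December 31, 2014
Days left in September: 23
October: 31
November: 30
December: 31
Sum of remaining months: 92
Total: 23 + 92 = 115

115


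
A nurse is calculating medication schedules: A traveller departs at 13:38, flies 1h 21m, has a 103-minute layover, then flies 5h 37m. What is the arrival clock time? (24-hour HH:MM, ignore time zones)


Depart: 13:38
Leg 1: +81 min -> 14:59
Layover: +103 min -> 16:42
Leg 2: +337 min -> 22:19
Total travel: 521 minutes = 8h 41m
Arrival: 22:19

22:19


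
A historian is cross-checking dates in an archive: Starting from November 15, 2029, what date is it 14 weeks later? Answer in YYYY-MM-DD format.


Start: 2029-11-15
Weeks to add: 14
Convert to days: 14 x 7 = 98 days
Add 98 days to 2029-11-15
Result: 2030-02-21

2030-02-21


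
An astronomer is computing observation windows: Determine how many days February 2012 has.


Month: February
Year: 2012
2012 is a leap year
February has 29 days
Total: 29 days

29


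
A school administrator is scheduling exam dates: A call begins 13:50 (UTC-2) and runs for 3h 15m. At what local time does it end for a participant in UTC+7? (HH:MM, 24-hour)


Start: 13:50 in UTC-2
Step 1 - add duration:
  minutes: 50 + 15 = 65 (carry 1h)
  hours: 13 + 3 + 1 = 17
  end in UTC-2: 17:05
Step 2 - convert UTC-2 -> UTC+7:
  offset difference: 7 - (-2) = 9 hours
  17 + (9) = 26 -> mod 24 = 2
Result: 02:05 in UTC+7

02:05


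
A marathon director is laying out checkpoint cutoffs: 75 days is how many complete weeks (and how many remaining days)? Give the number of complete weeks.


Total days: 75
Days per week: 7
Division: 75 / 7 = 10 remainder 5
Complete weeks: 10
Remaining days: 5

10


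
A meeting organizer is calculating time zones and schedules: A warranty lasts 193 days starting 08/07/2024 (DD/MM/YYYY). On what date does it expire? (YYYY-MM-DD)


Start: 2024-07-08
Adding 193 days
Days remaining in July: 23
After July: 170 days still to add
August 2024: 31 days, 139 remaining
September 2024: 30 days, 109 remaining
October 2024: 31 days, 78 remaining
November 2024: 30 days, 48 remaining
Result: 2025-01-17

2025-01-17


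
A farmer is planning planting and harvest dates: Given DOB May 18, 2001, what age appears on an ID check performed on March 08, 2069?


Birth: 2001-05-18
Reference: 2069-03-08
Year difference: 2069 - 2001 = 68
Has birthday (05-18) occurred by 03-08? No
Birthday not yet reached this year -> subtract 1
Age in full years: 67

67


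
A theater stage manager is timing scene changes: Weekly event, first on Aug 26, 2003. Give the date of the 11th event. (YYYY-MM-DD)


First occurrence: 2003-08-26 (occurrence 1)
Each occurrence is 7 days after the previous.
Occurrence 11 is 10 weeks after the first.
10 weeks = 70 days
2003-08-26 + 70 days = 2003-11-04

2003-11-04


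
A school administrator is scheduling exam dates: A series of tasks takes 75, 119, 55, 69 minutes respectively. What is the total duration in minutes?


Durations: 75, 119, 55, 69
Running sum: 75
+ 119 = 194
+ 55 = 249
+ 69 = 318
Total duration: 318 minutes
That is 5 hours and 18 minutes

318


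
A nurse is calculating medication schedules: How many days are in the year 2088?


Year: 2088
Check leap year rules:
Divisible by 4? Yes
Divisible by 100? No
2088 is a leap year
Days: 366

366


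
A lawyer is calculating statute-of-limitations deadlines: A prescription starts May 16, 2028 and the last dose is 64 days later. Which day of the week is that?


Start: 2028-05-16 (Tuesday)
Step 1 - find target date: add 64 days
  2028-05-16 + 64 days = 2028-07-19
Step 2 - day of week:
  64 mod 7 = 1
  Tuesday + 1 days -> Wednesday
Result: Wednesday (2028-07-19)

Wednesday


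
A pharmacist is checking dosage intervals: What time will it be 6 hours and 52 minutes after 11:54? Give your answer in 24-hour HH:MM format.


Start time: 11:54
Adding: 6 hours 52 minutes
Minutes: 54 + 52 = 106
Minute overflow: 106 >= 60, so carry 1 hour, minutes = 46
Hours: 11 + 6 + 1 = 18
Result: 18:46

18:46


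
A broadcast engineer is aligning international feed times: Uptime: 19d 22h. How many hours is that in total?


Days: 19
Extra hours: 22
Hours per day: 24
Days to hours: 19 x 24 = 456
Total: 456 + 22 = 478

478


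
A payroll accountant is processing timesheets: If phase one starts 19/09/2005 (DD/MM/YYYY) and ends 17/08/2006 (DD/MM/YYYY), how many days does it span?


Start date: 2005-09-19
End date: 2006-08-17
Sep 2005: +12 days
Oct 2005: +31 days
Nov 2005: +30 days
... (9 more months)
Total: 332 days

332


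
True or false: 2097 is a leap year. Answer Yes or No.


Year: 2097
Divisible by 4? 2097 / 4 = 524.25 -> No
Not divisible by 4, so NOT a leap year

No


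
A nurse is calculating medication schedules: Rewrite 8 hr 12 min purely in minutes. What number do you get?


Hours: 8
Extra minutes: 12
Minutes per hour: 60
Hours to minutes: 8 x 60 = 480
Total: 480 + 12 = 492

492


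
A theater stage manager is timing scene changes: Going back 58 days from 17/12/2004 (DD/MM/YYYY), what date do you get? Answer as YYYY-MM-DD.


Start: 2004-12-17
Subtracting 58 days
Days already passed in December: 17
After going back through December: 41 more days to subtract
November 2004: 30 days, 11 remaining
October 2004 has 31 days, need 11
Result: 2004-10-20

2004-10-20


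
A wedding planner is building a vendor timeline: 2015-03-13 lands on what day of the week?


Date: 2015-03-13
January 1, 2015 is a Thursday
Day of year: 72
Offset from Jan 1: 71 days
71 mod 7 = 1
Result: Friday

Friday


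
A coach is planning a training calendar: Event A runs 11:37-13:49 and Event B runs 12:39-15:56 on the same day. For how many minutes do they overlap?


Interval A: [697, 829] minutes from midnight
Interval B: [759, 956] minutes from midnight
Overlap start = max(697, 759) = 759
Overlap end = min(829, 956) = 829
Overlap = 829 - 759 = 70 minutes

70


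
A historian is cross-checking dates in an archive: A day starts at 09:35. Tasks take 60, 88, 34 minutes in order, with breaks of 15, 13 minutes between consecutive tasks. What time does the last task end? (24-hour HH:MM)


Start: 09:35 = 575 min from midnight
  after task 1 (60 min): 10:35
  after break (15 min): 10:50
  after task 2 (88 min): 12:18
  after break (13 min): 12:31
  after task 3 (34 min): 13:05
Total elapsed: 210 minutes
End time: 13:05

13:05


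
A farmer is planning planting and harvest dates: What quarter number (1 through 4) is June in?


Month: June (month 6)
Q1: January-March (months 1-3)
Q2: April-June (months 4-6)
Q3: July-September (months 7-9)
Q4: October-December (months 10-12)
Month 6 falls in Q2

2


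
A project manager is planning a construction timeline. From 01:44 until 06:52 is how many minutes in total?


Start time: 01:44 = 104 minutes from midnight
End time: 06:52 = 412 minutes from midnight
Difference: 412 - 104 = 308 minutes
That is 5 hours and 8 minutes

308


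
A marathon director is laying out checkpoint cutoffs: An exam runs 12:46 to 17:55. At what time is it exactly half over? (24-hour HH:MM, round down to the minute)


Start time: 12:46 = 766 minutes from midnight
End time: 17:55 = 1075 minutes from midnight
Sum: 766 + 1075 = 1841
Midpoint: 1841 / 2 = 920 minutes
Convert: 920 / 60 = 15 hours, 20 minutes
Result: 15:20

15:20


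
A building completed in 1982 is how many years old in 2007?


Birth year: 1982
Current year: 2007
Age = current year - birth year
Age = 2007 - 1982 = 25

25


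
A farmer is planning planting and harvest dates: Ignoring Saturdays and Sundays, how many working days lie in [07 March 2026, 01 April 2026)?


Start: 2026-03-07 (Saturday)
End (exclusive): 2026-04-01 (Wednesday)
Total calendar days: 25
Full weeks: 25 // 7 = 3 -> 15 weekdays
Remaining 4 days starting on Saturday:
  Sat(-), Sun(-), Mon(w), Tue(w) -> 2 weekdays
Total business days: 15 + 2 = 17

17


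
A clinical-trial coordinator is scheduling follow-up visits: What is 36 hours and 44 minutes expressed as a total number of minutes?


Hours: 36
Minutes: 44
Convert hours to minutes: 36 x 60 = 2160
Add remaining minutes: 2160 + 44 = 2204

2204


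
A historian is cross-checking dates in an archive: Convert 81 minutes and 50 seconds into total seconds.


Minutes: 81
Seconds: 50
Convert minutes to seconds: 81 x 60 = 4860
Add remaining seconds: 4860 + 50 = 4910

4910


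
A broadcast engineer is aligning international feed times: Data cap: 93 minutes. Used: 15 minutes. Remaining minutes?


Total budget: 93 minutes
Time used: 15 minutes
Remaining: 93 - 15 = 78 minutes
Percent used: 16.1%
Percent remaining: 83.9%

78


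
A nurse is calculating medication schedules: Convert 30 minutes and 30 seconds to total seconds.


Minutes: 30
Extra seconds: 30
Seconds per minute: 60
Minutes to seconds: 30 x 60 = 1800
Total: 1800 + 30 = 1830

1830


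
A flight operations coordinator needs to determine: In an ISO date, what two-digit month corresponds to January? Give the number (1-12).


Calendar month order:
1. January <--
2. February
January is month number 1

1


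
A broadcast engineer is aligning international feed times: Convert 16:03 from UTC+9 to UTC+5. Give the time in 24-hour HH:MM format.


Local time: 16:03 at UTC+9 (offset 9h)
Target zone: UTC+5 (offset 5h)
Difference: 5 - (9) = -4 hours
Calculation: 16 + (-4) = 12
Result: 12:03

12:03


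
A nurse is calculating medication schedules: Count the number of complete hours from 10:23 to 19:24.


Start: 10:23
End: 19:24
Hour difference: 19 - 10 = 9 hours
Minute difference: 24 - 23 = 1 minutes
Total minutes: 541
Complete hours: 541 / 60 = 9 (remainder 1)

9


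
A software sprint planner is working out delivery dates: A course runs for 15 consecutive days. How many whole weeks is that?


Total days: 15
Days per week: 7
Division: 15 / 7 = 2 remainder 1
Complete weeks: 2
Remaining days: 1

2


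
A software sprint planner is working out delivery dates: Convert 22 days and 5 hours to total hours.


Days: 22
Extra hours: 5
Hours per day: 24
Days to hours: 22 x 24 = 528
Total: 528 + 5 = 533

533


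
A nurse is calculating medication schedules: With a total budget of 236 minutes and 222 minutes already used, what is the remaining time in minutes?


Total budget: 236 minutes
Time used: 222 minutes
Remaining: 236 - 222 = 14 minutes
Percent used: 94.1%
Percent remaining: 5.9%

14


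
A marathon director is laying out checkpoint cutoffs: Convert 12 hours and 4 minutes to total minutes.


Hours: 12
Extra minutes: 4
Minutes per hour: 60
Hours to minutes: 12 x 60 = 720
Total: 720 + 4 = 724

724


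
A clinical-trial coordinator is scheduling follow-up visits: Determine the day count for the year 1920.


Year: 1920
Check leap year rules:
Divisible by 4? Yes
Divisible by 100? No
1920 is a leap year
Days: 366

366


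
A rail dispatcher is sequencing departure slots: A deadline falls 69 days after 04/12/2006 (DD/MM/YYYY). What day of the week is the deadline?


Start: 2006-12-04 (Monday)
Step 1 - find target date: add 69 days
  2006-12-04 + 69 days = 2007-02-11
Step 2 - day of week:
  69 mod 7 = 6
  Monday + 6 days -> Sunday
Result: Sunday (2007-02-11)

Sunday


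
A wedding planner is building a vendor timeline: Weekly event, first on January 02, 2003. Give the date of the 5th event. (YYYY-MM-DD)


First occurrence: 2003-01-02 (occurrence 1)
Each occurrence is 7 days after the previous.
Occurrence 5 is 4 weeks after the first.
4 weeks = 28 days
2003-01-02 + 28 days = 2003-01-30

2003-01-30


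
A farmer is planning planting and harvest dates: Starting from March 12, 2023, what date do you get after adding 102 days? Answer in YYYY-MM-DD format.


Start: 2023-03-12
Adding 102 days
Days remaining in March: 19
After March: 83 days still to add
April 2023: 30 days, 53 remaining
May 2023: 31 days, 22 remaining
June 2023 has 30 days, need 22
Result: 2023-06-22

2023-06-22


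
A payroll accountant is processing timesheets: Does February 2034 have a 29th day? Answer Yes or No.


Year: 2034
Divisible by 4? 2034 / 4 = 508.5 -> No
Not divisible by 4, so NOT a leap year

No


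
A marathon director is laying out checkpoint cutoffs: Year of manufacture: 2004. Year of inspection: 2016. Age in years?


Birth year: 2004
Current year: 2016
Age = current year - birth year
Age = 2016 - 2004 = 12

12


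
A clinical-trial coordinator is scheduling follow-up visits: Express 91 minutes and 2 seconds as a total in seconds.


Minutes: 91
Seconds: 2
Convert minutes to seconds: 91 x 60 = 5460
Add remaining seconds: 5460 + 2 = 5462

5462


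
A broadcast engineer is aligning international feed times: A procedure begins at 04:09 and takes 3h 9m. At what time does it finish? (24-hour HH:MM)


Start time: 04:09
Adding: 3 hours 9 minutes
Minutes: 9 + 9 = 18
Hours: 4 + 3 + 0 = 7
Result: 07:18

07:18


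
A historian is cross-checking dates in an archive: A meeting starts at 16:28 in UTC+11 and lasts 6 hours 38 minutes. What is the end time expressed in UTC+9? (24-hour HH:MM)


Start: 16:28 in UTC+11
Step 1 - add duration:
  minutes: 28 + 38 = 66 (carry 1h)
  hours: 16 + 6 + 1 = 23
  end in UTC+11: 23:06
Step 2 - convert UTC+11 -> UTC+9:
  offset difference: 9 - (11) = -2 hours
  23 + (-2) = 21 -> mod 24 = 21
Result: 21:06 in UTC+9

21:06


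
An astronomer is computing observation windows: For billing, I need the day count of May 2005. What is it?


Month: May
Year: 2005
May is a 31-day month
Total: 31 days

31


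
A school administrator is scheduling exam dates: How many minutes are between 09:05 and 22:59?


Start time: 09:05 = 545 minutes from midnight
End time: 22:59 = 1379 minutes from midnight
Difference: 1379 - 545 = 834 minutes
That is 13 hours and 54 minutes

834


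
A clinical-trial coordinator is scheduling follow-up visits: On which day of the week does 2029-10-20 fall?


Date: 2029-10-20
January 1, 2029 is a Monday
Day of year: 293
Offset from Jan 1: 292 days
292 mod 7 = 5
Result: Saturday

Saturday


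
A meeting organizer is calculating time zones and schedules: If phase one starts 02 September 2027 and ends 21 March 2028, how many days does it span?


Start date: 2027-09-02
End date: 2028-03-21
Sep 2027: +29 days
Oct 2027: +31 days
Nov 2027: +30 days
... (4 more months)
Total: 201 days

201


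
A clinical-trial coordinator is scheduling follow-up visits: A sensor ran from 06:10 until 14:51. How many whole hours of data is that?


Start: 06:10
End: 14:51
Hour difference: 14 - 6 = 8 hours
Minute difference: 51 - 10 = 41 minutes
Total minutes: 521
Complete hours: 521 / 60 = 8 (remainder 41)

8


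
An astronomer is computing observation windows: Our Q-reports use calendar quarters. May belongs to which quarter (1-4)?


Month: May (month 5)
Q1: January-March (months 1-3)
Q2: April-June (months 4-6)
Q3: July-September (months 7-9)
Q4: October-December (months 10-12)
Month 5 falls in Q2

2


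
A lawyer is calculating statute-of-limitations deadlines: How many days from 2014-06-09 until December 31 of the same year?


Start: June 09, 2014
End: December 31, 2014
Days left in June: 21
July: 31
August: 31
September: 30
October: 31
... plus remaining months
Sum of remaining months: 184
Total: 21 + 184 = 205

205


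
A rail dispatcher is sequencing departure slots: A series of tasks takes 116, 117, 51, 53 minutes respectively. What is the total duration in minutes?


Durations: 116, 117, 51, 53
Running sum: 116
+ 117 = 233
+ 51 = 284
+ 53 = 337
Total duration: 337 minutes
That is 5 hours and 37 minutes

337


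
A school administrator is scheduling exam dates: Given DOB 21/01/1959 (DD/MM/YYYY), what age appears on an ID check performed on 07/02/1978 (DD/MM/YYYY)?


Birth: 1959-01-21
Reference: 1978-02-07
Year difference: 1978 - 1959 = 19
Has birthday (01-21) occurred by 02-07? Yes
Age in full years: 19

19


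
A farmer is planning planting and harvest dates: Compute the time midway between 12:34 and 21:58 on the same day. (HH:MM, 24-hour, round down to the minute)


Start time: 12:34 = 754 minutes from midnight
End time: 21:58 = 1318 minutes from midnight
Sum: 754 + 1318 = 2072
Midpoint: 2072 / 2 = 1036 minutes
Convert: 1036 / 60 = 17 hours, 16 minutes
Result: 17:16

17:16


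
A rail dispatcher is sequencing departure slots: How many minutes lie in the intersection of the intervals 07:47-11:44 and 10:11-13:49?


Interval A: [467, 704] minutes from midnight
Interval B: [611, 829] minutes from midnight
Overlap start = max(467, 611) = 611
Overlap end = min(704, 829) = 704
Overlap = 704 - 611 = 93 minutes

93


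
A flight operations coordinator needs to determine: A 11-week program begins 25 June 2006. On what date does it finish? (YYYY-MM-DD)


Start: 2006-06-25
Weeks to add: 11
Convert to days: 11 x 7 = 77 days
Add 77 days to 2006-06-25
Result: 2006-09-10

2006-09-10


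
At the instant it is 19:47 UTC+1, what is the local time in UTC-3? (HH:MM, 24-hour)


Local time: 19:47 at UTC+1 (offset 1h)
Target zone: UTC-3 (offset -3h)
Difference: -3 - (1) = -4 hours
Calculation: 19 + (-4) = 15
Result: 15:47

15:47


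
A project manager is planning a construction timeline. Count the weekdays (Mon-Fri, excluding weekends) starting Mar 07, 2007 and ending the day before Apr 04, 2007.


Start: 2007-03-07 (Wednesday)
End (exclusive): 2007-04-04 (Wednesday)
Total calendar days: 28
Full weeks: 28 // 7 = 4 -> 20 weekdays
Remaining 0 days starting on Wednesday:
Total business days: 20 + 0 = 20

20


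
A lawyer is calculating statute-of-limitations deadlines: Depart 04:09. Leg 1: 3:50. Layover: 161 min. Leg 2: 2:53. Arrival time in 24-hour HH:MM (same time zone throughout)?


Depart: 04:09
Leg 1: +230 min -> 07:59
Layover: +161 min -> 10:40
Leg 2: +173 min -> 13:33
Total travel: 564 minutes = 9h 24m
Arrival: 13:33

13:33


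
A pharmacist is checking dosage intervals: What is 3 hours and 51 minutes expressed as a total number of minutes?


Hours: 3
Minutes: 51
Convert hours to minutes: 3 x 60 = 180
Add remaining minutes: 180 + 51 = 231

231


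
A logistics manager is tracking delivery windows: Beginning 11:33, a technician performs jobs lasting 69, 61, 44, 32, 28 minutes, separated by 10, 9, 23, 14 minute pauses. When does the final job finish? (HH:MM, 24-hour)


Start: 11:33 = 693 min from midnight
  after task 1 (69 min): 12:42
  after break (10 min): 12:52
  after task 2 (61 min): 13:53
  after break (9 min): 14:02
  after task 3 (44 min): 14:46
  after break (23 min): 15:09
  after task 4 (32 min): 15:41
  after break (14 min): 15:55
  after task 5 (28 min): 16:23
Total elapsed: 290 minutes
End time: 16:23

16:23


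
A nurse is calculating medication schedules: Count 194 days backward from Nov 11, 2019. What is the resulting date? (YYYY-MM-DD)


Start: 2019-11-11
Subtracting 194 days
Days already passed in November: 11
After going back through November: 183 more days to subtract
October 2019: 31 days, 152 remaining
September 2019: 30 days, 122 remaining
August 2019: 31 days, 91 remaining
July 2019: 31 days, 60 remaining
Result: 2019-05-01

2019-05-01


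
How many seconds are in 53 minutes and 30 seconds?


Minutes: 53
Extra seconds: 30
Seconds per minute: 60
Minutes to seconds: 53 x 60 = 3180
Total: 3180 + 30 = 3210

3210


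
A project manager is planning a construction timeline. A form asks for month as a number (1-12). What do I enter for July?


Calendar month order:
6. June
7. July <--
8. August
July is month number 7

7


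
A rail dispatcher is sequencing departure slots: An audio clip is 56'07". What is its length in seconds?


Minutes: 56
Seconds: 7
Convert minutes to seconds: 56 x 60 = 3360
Add remaining seconds: 3360 + 7 = 3367

3367


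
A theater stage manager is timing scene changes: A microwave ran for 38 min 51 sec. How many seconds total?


Minutes: 38
Extra seconds: 51
Seconds per minute: 60
Minutes to seconds: 38 x 60 = 2280
Total: 2280 + 51 = 2331

2331


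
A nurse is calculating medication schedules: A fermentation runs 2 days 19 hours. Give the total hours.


Days: 2
Extra hours: 19
Hours per day: 24
Days to hours: 2 x 24 = 48
Total: 48 + 19 = 67

67


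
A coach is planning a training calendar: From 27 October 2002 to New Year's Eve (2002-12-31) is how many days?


Start: October 27, 2002
End: December 31, 2002
Days left in October: 4
November: 30
December: 31
Sum of remaining months: 61
Total: 4 + 61 = 65

65


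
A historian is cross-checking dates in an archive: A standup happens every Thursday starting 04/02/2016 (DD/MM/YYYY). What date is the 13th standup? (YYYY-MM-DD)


First occurrence: 2016-02-04 (occurrence 1)
Each occurrence is 7 days after the previous.
Occurrence 13 is 12 weeks after the first.
12 weeks = 84 days
2016-02-04 + 84 days = 2016-04-28

2016-04-28


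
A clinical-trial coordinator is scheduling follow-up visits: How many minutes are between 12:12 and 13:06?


Start time: 12:12 = 732 minutes from midnight
End time: 13:06 = 786 minutes from midnight
Difference: 786 - 732 = 54 minutes
That is 0 hours and 54 minutes

54


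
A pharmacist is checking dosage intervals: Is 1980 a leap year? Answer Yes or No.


Year: 1980
Divisible by 4? 1980 / 4 = 495.0 -> Yes
Divisible by 100? 1980 / 100 = 19.8 -> No
Divisible by 4 but not 100, so it IS a leap year

Yes


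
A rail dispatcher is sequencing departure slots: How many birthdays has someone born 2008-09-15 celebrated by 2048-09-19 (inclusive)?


Birth: 2008-09-15
Reference: 2048-09-19
Year difference: 2048 - 2008 = 40
Has birthday (09-15) occurred by 09-19? Yes
Age in full years: 40

40


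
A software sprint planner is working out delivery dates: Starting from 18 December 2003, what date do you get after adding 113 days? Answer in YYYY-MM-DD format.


Start: 2003-12-18
Adding 113 days
Days remaining in December: 13
After December: 100 days still to add
January 2004: 31 days, 69 remaining
February 2004: 29 days, 40 remaining
March 2004: 31 days, 9 remaining
April 2004 has 30 days, need 9
Result: 2004-04-09

2004-04-09


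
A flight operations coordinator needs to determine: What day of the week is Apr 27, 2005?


Date: 2005-04-27
January 1, 2005 is a Saturday
Day of year: 117
Offset from Jan 1: 116 days
116 mod 7 = 4
Result: Wednesday

Wednesday


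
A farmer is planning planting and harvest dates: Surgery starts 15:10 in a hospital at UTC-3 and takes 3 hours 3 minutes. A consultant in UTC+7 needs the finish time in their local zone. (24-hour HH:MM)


Start: 15:10 in UTC-3
Step 1 - add duration:
  minutes: 10 + 3 = 13
  hours: 15 + 3 + 0 = 18
  end in UTC-3: 18:13
Step 2 - convert UTC-3 -> UTC+7:
  offset difference: 7 - (-3) = 10 hours
  18 + (10) = 28 -> mod 24 = 4
Result: 04:13 in UTC+7

04:13


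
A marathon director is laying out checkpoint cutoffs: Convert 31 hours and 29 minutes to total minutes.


Hours: 31
Extra minutes: 29
Minutes per hour: 60
Hours to minutes: 31 x 60 = 1860
Total: 1860 + 29 = 1889

1889


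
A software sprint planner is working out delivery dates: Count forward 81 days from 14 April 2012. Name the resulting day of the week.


Start: 2012-04-14 (Saturday)
Step 1 - find target date: add 81 days
  2012-04-14 + 81 days = 2012-07-04
Step 2 - day of week:
  81 mod 7 = 4
  Saturday + 4 days -> Wednesday
Result: Wednesday (2012-07-04)

Wednesday


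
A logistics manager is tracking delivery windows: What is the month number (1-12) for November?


Calendar month order:
10. October
11. November <--
12. December
November is month number 11

11


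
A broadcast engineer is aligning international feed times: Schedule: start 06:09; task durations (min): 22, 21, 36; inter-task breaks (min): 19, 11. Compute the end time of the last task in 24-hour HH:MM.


Start: 06:09 = 369 min from midnight
  after task 1 (22 min): 06:31
  after break (19 min): 06:50
  after task 2 (21 min): 07:11
  after break (11 min): 07:22
  after task 3 (36 min): 07:58
Total elapsed: 109 minutes
End time: 07:58

07:58


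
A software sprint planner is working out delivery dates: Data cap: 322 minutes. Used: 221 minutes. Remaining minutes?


Total budget: 322 minutes
Time used: 221 minutes
Remaining: 322 - 221 = 101 minutes
Percent used: 68.6%
Percent remaining: 31.4%

101


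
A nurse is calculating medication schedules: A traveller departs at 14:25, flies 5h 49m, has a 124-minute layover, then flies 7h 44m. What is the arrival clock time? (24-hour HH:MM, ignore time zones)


Depart: 14:25
Leg 1: +349 min -> 20:14
Layover: +124 min -> 22:18
Leg 2: +464 min -> 06:02
Total travel: 937 minutes = 15h 37m
Arrival: 06:02

06:02


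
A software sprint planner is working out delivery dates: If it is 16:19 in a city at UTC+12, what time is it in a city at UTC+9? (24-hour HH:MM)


Local time: 16:19 at UTC+12 (offset 12h)
Target zone: UTC+9 (offset 9h)
Difference: 9 - (12) = -3 hours
Calculation: 16 + (-3) = 13
Result: 13:19

13:19


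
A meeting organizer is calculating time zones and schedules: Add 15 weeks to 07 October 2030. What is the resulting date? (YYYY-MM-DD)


Start: 2030-10-07
Weeks to add: 15
Convert to days: 15 x 7 = 105 days
Add 105 days to 2030-10-07
Result: 2031-01-20

2031-01-20


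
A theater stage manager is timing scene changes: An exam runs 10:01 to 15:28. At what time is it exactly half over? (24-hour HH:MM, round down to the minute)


Start time: 10:01 = 601 minutes from midnight
End time: 15:28 = 928 minutes from midnight
Sum: 601 + 928 = 1529
Midpoint: 1529 / 2 = 764 minutes
Convert: 764 / 60 = 12 hours, 44 minutes
Result: 12:44

12:44


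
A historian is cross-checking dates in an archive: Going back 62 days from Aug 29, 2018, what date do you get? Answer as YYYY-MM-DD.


Start: 2018-08-29
Subtracting 62 days
Days already passed in August: 29
After going back through August: 33 more days to subtract
July 2018: 31 days, 2 remaining
June 2018 has 30 days, need 2
Result: 2018-06-28

2018-06-28


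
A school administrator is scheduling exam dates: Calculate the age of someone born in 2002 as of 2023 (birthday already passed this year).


Birth year: 2002
Current year: 2023
Age = current year - birth year
Age = 2023 - 2002 = 21

21


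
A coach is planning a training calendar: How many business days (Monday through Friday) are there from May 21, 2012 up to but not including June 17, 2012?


Start: 2012-05-21 (Monday)
End (exclusive): 2012-06-17 (Sunday)
Total calendar days: 27
Full weeks: 27 // 7 = 3 -> 15 weekdays
Remaining 6 days starting on Monday:
  Mon(w), Tue(w), Wed(w), Thu(w), Fri(w), Sat(-) -> 5 weekdays
Total business days: 15 + 5 = 20

20
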